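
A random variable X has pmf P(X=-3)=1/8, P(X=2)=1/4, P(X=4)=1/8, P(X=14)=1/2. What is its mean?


E[X] = sum(x * P(x))
= -3*1/8 + 2*1/4 + 4*1/8 + 14*1/2
= 61/8

61/8


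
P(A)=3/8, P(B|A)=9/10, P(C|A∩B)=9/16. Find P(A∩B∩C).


P(A∩B∩C) = P(A) * P(B|A) * P(C|A∩B)
= 3/8 * 9/10 * 9/16
= 27/80 * 9/16 = 243/1280

243/1280


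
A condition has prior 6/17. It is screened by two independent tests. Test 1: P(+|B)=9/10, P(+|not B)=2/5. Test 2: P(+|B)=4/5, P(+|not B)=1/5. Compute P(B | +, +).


After test 1: P(+) = 9/10*6/17 + 2/5*11/17 = 49/85
P(B|+) = (27/85)/(49/85) = 27/49
After test 2 (use post1 as new prior): P(+) = 4/5*27/49 + 1/5*22/49 = 26/49
P(B|+,+) = (108/245)/(26/49) = 54/65

54/65


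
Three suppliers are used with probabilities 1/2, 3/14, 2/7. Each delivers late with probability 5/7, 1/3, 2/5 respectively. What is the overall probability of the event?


P(A) = P(A|B1)P(B1) + P(A|B2)P(B2) + P(A|B3)P(B3)
= 5/7*1/2 + 1/3*3/14 + 2/5*2/7
= 5/14 + 1/14 + 4/35 = 19/35

19/35


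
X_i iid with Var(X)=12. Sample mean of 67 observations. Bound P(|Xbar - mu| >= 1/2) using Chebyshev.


Var(Xbar) = Var(X)/n = 12/67
Chebyshev: P(|Xbar-mu| >= 1/2) <= Var(Xbar)/(1/2)^2 = (12/67)/(1/4) = 48/67

48/67


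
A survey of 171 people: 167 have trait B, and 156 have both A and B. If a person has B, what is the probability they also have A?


P(A|B) = P(A∩B)/P(B) = (156/171)/(167/171) = 156/167

156/167


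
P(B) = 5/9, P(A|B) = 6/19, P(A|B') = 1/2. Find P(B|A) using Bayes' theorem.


P(A) = P(A|B)P(B) + P(A|B')P(B') = 6/19*5/9 + 1/2*4/9 = 68/171
P(B|A) = P(A|B)P(B)/P(A) = (10/57)/(68/171) = 15/34

15/34


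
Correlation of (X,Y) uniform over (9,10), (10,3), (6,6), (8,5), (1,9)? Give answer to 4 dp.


Cov(X,Y) = -3.8800, Var(X) = 10.1600, Var(Y) = 6.6400
rho = Cov/(sqrt(VarX)*sqrt(VarY)) = -0.4724

-0.4724


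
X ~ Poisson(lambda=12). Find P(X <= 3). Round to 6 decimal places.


P(X<=3) = e^(-12)*12^0/0! + e^(-12)*12^1/1! + e^(-12)*12^2/2! + e^(-12)*12^3/3!
≈ 0.0000061442 + 0.0000737305 + 0.0004423833 + 0.0017695332
= 0.0022917912
≈ 0.002292

0.002292


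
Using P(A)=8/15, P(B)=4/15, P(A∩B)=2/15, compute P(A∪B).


P(A∪B) = P(A) + P(B) - P(A∩B)
= 8/15 + 4/15 - 2/15 = 2/3

2/3


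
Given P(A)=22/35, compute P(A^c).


P(A') = 1 - P(A) = 1 - 22/35 = 13/35

13/35


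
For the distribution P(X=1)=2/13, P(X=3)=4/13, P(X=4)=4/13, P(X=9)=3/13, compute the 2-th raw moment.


E[X^2] = sum(x^2 * P(x))
= 1*2/13 + 9*4/13 + 16*4/13 + 81*3/13
= 345/13

345/13


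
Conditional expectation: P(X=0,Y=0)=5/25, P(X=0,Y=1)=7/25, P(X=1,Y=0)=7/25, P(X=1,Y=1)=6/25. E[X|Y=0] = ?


P(Y=0) = 12/25
E[X|Y=0] = (0*5 + 1*7)/12 = 7/12

7/12


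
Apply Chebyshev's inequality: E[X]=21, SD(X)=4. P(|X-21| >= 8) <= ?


k = 8/4 = 2
Chebyshev: P(|X-mu| >= k*sigma) <= 1/k^2 = 1/2^2 = 1/4

1/4


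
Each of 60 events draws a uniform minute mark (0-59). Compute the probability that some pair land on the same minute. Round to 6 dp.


P(all different) = prod((60-i)/60 for i=0..59) = 0.000000
P(at least one match) = 1 - 0.000000 = 1.000000

1.000000


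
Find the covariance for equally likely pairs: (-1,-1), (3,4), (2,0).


E[X]=4/3, E[Y]=1, E[XY]=13/3
Cov(X,Y) = E[XY] - E[X]E[Y] = 13/3 - 4/3*1 = 3

3


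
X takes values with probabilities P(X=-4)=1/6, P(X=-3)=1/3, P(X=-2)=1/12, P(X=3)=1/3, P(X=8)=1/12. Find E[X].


E[X] = sum(x * P(x))
= -4*1/6 - 3*1/3 - 2*1/12 + 3*1/3 + 8*1/12
= -1/6

-1/6


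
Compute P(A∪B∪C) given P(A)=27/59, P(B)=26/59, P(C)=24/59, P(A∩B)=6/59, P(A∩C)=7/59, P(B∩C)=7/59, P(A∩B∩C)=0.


P(A∪B∪C) = P(A)+P(B)+P(C) - P(AB)-P(AC)-P(BC) + P(ABC)
= 27/59+26/59+24/59 - 6/59-7/59-7/59 + 0
= 57/59

57/59


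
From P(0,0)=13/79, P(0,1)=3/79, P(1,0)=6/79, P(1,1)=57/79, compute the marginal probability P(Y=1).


P(Y=1) = P(0,1)+P(1,1) = 3/79 + 57/79 = 60/79

60/79


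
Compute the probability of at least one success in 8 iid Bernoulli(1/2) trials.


P(at least one) = 1 - P(none)
P(none) = (1 - 1/2)^8 = (1/2)^8 = 1/256
P(at least one) = 1 - 1/256 = 255/256

255/256


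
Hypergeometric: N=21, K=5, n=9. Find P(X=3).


P(X=3) = C(5,3)*C(16,6) / C(21,9)
= 10*8008 / 293930
= 80080/293930 = 88/323

88/323


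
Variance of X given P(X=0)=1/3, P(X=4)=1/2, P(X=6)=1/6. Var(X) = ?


E[X] = 3, E[X^2] = 14
Var(X) = E[X^2] - (E[X])^2 = 14 - (3)^2 = 5

5


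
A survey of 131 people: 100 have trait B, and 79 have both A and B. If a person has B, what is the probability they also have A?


P(A|B) = P(A∩B)/P(B) = (79/131)/(100/131) = 79/100

79/100


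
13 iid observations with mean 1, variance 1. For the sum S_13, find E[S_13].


E[S_n] = n*E[X_1] = 13*1 = 13

13


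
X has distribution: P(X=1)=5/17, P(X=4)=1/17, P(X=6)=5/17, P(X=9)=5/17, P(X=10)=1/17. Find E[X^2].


E[X^2] = sum(g(x)*P(x))
= 1*5/17 + 16*1/17 + 36*5/17 + 81*5/17 + 100*1/17
= 706/17

706/17


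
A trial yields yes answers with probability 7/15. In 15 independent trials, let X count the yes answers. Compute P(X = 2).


P(X=2) = C(15,2) * p^2 * (1-p)^13
= 105 * 49/225 * 549755813888/1946195068359375
= 188566244163584/29192926025390625

188566244163584/29192926025390625


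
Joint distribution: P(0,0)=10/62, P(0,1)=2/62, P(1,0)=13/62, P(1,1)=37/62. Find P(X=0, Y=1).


Read from table: P(X=0, Y=1) = 2/62 = 1/31

1/31


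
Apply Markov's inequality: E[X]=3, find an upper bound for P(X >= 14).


Markov: P(X >= a) <= E[X]/a
P(X >= 14) <= 3/14

3/14


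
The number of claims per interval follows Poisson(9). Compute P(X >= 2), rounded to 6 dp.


P(X>=2) = 1 - P(X<=1) = 1 - (e^(-9)*9^0/0! + e^(-9)*9^1/1!)
≈ 1 - (0.0001234098 + 0.0011106882)
= 1 - 0.0012340980 = 0.9987659020
≈ 0.998766

0.998766


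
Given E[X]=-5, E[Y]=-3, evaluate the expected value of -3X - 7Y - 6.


E[-3X - 7Y - 6] = -3*E[X] - 7*E[Y] - 6
= (-3)*(-5) + (-7)*(-3) + (-6)
= 15 + 21 - 6 = 30

30


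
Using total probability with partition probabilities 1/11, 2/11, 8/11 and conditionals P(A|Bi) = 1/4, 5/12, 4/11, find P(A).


P(A) = P(A|B1)P(B1) + P(A|B2)P(B2) + P(A|B3)P(B3)
= 1/4*1/11 + 5/12*2/11 + 4/11*8/11
= 1/44 + 5/66 + 32/121 = 527/1452

527/1452


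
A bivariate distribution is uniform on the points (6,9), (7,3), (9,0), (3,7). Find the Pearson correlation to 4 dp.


Cov(X,Y) = -5.6875, Var(X) = 4.6875, Var(Y) = 12.1875
rho = Cov/(sqrt(VarX)*sqrt(VarY)) = -0.7525

-0.7525


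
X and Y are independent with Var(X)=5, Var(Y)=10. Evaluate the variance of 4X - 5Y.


Independence => Cov(X,Y)=0
Var(4X - 5Y) = 4^2*Var(X) + (-5)^2*Var(Y)
= 16*5 + 25*10 = 330

330


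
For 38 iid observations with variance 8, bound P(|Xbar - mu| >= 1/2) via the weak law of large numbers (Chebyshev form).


Var(Xbar) = Var(X)/n = 8/38
Chebyshev: P(|Xbar-mu| >= 1/2) <= Var(Xbar)/(1/2)^2 = (4/19)/(1/4) = 16/19

16/19


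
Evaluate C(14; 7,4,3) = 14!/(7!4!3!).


14! = 87178291200
Denominator: 7!=5040 * 4!=24 * 3!=6
Coefficient = 87178291200 / 725760 = 120120

120120


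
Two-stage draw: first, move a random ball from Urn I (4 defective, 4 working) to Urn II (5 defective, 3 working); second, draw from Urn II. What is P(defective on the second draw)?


P(transfer defective) = 4/8 = 1/2; P(transfer working) = 1/2
If defective transferred: Urn II has 6 defective of 9, so P(defective|defective moved) = 2/3
If working transferred: Urn II has 5 defective of 9, so P(defective|working moved) = 5/9
By total probability: P(defective) = 1/2*2/3 + 1/2*5/9 = 11/18

11/18


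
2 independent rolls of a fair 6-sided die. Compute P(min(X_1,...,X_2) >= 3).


P(min >= 3) = P(all X_i >= 3) = (P(X_1 >= 3))^2
= (4/6)^2 = (2/3)^2 = 4/9

4/9


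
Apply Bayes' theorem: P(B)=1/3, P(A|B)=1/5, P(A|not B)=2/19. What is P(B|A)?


P(A) = P(A|B)P(B) + P(A|B')P(B') = 1/5*1/3 + 2/19*2/3 = 13/95
P(B|A) = P(A|B)P(B)/P(A) = (1/15)/(13/95) = 19/39

19/39


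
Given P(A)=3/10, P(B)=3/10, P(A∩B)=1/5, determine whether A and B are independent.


P(A)*P(B) = 3/10*3/10 = 9/100
P(A∩B) = 1/5 != 9/100, so not independent

No, A and B are not independent


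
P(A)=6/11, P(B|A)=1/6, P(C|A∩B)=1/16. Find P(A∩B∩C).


P(A∩B∩C) = P(A) * P(B|A) * P(C|A∩B)
= 6/11 * 1/6 * 1/16
= 1/11 * 1/16 = 1/176

1/176


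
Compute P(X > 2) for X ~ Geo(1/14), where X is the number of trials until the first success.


P(X > 2) = P(first 2 trials all fail) = (1-p)^2 = (13/14)^2 = 169/196

169/196


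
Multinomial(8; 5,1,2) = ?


8! = 40320
Denominator: 5!=120 * 1!=1 * 2!=2
Coefficient = 40320 / 240 = 168

168


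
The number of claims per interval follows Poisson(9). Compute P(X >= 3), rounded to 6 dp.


P(X>=3) = 1 - P(X<=2) = 1 - (e^(-9)*9^0/0! + e^(-9)*9^1/1! + e^(-9)*9^2/2!)
≈ 1 - (0.0001234098 + 0.0011106882 + 0.0049980971)
= 1 - 0.0062321951 = 0.9937678049
≈ 0.993768

0.993768


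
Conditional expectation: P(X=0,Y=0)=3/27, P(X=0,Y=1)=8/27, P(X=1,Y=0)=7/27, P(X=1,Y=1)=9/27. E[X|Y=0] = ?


P(Y=0) = 10/27
E[X|Y=0] = (0*3 + 1*7)/10 = 7/10

7/10


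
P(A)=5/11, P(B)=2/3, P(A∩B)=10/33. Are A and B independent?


P(A)*P(B) = 5/11*2/3 = 10/33
P(A∩B) = 10/33, which equals P(A)P(B), so independent

Yes, A and B are independent


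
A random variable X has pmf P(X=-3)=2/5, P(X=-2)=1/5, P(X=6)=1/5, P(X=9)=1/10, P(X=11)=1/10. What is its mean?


E[X] = sum(x * P(x))
= -3*2/5 - 2*1/5 + 6*1/5 + 9*1/10 + 11*1/10
= 8/5

8/5


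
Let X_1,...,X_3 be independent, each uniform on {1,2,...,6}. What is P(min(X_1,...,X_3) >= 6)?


P(min >= 6) = P(all X_i >= 6) = (P(X_1 >= 6))^3
= (1/6)^3 = 1/216

1/216


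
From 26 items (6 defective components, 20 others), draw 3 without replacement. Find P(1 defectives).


P(X=1) = C(6,1)*C(20,2) / C(26,3)
= 6*190 / 2600
= 1140/2600 = 57/130

57/130


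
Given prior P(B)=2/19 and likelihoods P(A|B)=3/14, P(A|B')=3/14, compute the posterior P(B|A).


P(A) = P(A|B)P(B) + P(A|B')P(B') = 3/14*2/19 + 3/14*17/19 = 3/14
P(B|A) = P(A|B)P(B)/P(A) = (3/133)/(3/14) = 2/19

2/19


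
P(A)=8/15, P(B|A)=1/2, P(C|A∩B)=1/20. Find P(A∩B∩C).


P(A∩B∩C) = P(A) * P(B|A) * P(C|A∩B)
= 8/15 * 1/2 * 1/20
= 4/15 * 1/20 = 1/75

1/75


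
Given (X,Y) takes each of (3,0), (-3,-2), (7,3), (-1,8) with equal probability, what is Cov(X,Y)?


E[X]=3/2, E[Y]=9/4, E[XY]=19/4
Cov(X,Y) = E[XY] - E[X]E[Y] = 19/4 - 3/2*9/4 = 11/8

11/8


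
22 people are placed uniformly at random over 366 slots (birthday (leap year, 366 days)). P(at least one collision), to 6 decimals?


P(all different) = prod((366-i)/366 for i=0..21) = 0.525249
P(at least one match) = 1 - 0.525249 = 0.474751

0.474751


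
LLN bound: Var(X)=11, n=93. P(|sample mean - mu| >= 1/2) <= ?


Var(Xbar) = Var(X)/n = 11/93
Chebyshev: P(|Xbar-mu| >= 1/2) <= Var(Xbar)/(1/2)^2 = (11/93)/(1/4) = 44/93

44/93


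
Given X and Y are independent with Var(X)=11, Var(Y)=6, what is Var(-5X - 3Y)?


Independence => Cov(X,Y)=0
Var(-5X - 3Y) = (-5)^2*Var(X) + (-3)^2*Var(Y)
= 25*11 + 9*6 = 329

329


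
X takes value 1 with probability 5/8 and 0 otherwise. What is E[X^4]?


For Bernoulli: X in {0,1}
E[X^4] = 0^4*(1-5/8) + 1^4*5/8 = 5/8

5/8


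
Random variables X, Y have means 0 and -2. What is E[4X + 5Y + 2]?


E[4X + 5Y + 2] = 4*E[X] + 5*E[Y] + 2
= (4)*(0) + (5)*(-2) + (2)
= 0 - 10 + 2 = -8

-8


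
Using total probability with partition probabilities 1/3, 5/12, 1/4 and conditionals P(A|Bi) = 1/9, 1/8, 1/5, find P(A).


P(A) = P(A|B1)P(B1) + P(A|B2)P(B2) + P(A|B3)P(B3)
= 1/9*1/3 + 1/8*5/12 + 1/5*1/4
= 1/27 + 5/96 + 1/20 = 601/4320

601/4320


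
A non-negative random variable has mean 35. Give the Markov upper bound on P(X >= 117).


Markov: P(X >= a) <= E[X]/a
P(X >= 117) <= 35/117

35/117


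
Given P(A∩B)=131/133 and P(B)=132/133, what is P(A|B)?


P(A|B) = P(A∩B)/P(B) = (131/133)/(132/133) = 131/132

131/132


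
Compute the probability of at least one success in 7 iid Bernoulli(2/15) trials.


P(at least one) = 1 - P(none)
P(none) = (1 - 2/15)^7 = (13/15)^7 = 62748517/170859375
P(at least one) = 1 - 62748517/170859375 = 108110858/170859375

108110858/170859375


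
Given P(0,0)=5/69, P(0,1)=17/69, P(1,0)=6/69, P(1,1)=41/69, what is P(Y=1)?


P(Y=1) = P(0,1)+P(1,1) = 17/69 + 41/69 = 58/69

58/69


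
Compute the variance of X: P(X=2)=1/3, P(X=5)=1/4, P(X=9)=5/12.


E[X] = 17/3, E[X^2] = 124/3
Var(X) = E[X^2] - (E[X])^2 = 124/3 - (17/3)^2 = 83/9

83/9


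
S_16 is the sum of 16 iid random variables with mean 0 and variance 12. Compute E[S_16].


E[S_n] = n*E[X_1] = 16*0 = 0

0


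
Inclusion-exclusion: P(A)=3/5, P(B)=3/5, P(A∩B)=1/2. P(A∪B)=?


P(A∪B) = P(A) + P(B) - P(A∩B)
= 3/5 + 3/5 - 1/2 = 7/10

7/10


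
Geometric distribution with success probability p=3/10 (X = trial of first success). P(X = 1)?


P(X=1) = (1-p)^0 * p = (7/10)^0 * 3/10
= 1 * 3/10 = 3/10

3/10


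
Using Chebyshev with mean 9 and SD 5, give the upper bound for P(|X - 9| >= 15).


k = 15/5 = 3
Chebyshev: P(|X-mu| >= k*sigma) <= 1/k^2 = 1/3^2 = 1/9

1/9


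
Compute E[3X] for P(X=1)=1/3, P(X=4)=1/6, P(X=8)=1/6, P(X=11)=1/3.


E[3X] = sum(g(x)*P(x))
= 3*1/3 + 12*1/6 + 24*1/6 + 33*1/3
= 18

18


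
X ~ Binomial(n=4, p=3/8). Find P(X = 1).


P(X=1) = C(4,1) * p^1 * (1-p)^3
= 4 * 3/8 * 125/512
= 375/1024

375/1024


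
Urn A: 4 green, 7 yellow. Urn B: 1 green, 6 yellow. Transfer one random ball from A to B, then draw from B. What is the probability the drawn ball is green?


P(transfer green) = 4/11; P(transfer yellow) = 7/11
If green transferred: Urn II has 2 green of 8, so P(green|green moved) = 1/4
If yellow transferred: Urn II has 1 green of 8, so P(green|yellow moved) = 1/8
By total probability: P(green) = 4/11*1/4 + 7/11*1/8 = 15/88

15/88


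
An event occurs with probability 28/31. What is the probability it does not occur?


P(A') = 1 - P(A) = 1 - 28/31 = 3/31

3/31


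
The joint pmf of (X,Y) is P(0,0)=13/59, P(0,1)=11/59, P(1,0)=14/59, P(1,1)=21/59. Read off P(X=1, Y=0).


Read from table: P(X=1, Y=0) = 14/59

14/59


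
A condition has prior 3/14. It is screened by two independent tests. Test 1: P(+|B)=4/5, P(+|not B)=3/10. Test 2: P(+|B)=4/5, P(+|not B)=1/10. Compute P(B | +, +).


After test 1: P(+) = 4/5*3/14 + 3/10*11/14 = 57/140
P(B|+) = (6/35)/(57/140) = 8/19
After test 2 (use post1 as new prior): P(+) = 4/5*8/19 + 1/10*11/19 = 15/38
P(B|+,+) = (32/95)/(15/38) = 64/75

64/75


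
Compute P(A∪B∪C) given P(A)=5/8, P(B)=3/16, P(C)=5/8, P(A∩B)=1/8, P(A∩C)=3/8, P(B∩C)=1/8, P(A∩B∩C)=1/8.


P(A∪B∪C) = P(A)+P(B)+P(C) - P(AB)-P(AC)-P(BC) + P(ABC)
= 5/8+3/16+5/8 - 1/8-3/8-1/8 + 1/8
= 15/16

15/16


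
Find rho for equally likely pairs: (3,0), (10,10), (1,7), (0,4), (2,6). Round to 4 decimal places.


Cov(X,Y) = 6.5200, Var(X) = 12.5600, Var(Y) = 11.0400
rho = Cov/(sqrt(VarX)*sqrt(VarY)) = 0.5537

0.5537


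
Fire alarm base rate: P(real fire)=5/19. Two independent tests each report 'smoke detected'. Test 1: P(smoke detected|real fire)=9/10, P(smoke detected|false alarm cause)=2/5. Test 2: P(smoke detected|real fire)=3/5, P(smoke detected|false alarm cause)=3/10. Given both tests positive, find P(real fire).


After test 1: P(+) = 9/10*5/19 + 2/5*14/19 = 101/190
P(B|+) = (9/38)/(101/190) = 45/101
After test 2 (use post1 as new prior): P(+) = 3/5*45/101 + 3/10*56/101 = 219/505
P(B|+,+) = (27/101)/(219/505) = 45/73

45/73


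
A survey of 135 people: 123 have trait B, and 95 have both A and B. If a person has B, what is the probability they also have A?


P(A|B) = P(A∩B)/P(B) = (95/135)/(123/135) = 95/123

95/123


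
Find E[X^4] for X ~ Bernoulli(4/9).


For Bernoulli: X in {0,1}
E[X^4] = 0^4*(1-4/9) + 1^4*4/9 = 4/9

4/9


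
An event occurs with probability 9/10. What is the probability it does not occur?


P(A') = 1 - P(A) = 1 - 9/10 = 1/10

1/10


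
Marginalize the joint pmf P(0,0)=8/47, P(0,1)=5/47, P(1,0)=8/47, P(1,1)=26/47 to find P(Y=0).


P(Y=0) = P(0,0)+P(1,0) = 8/47 + 8/47 = 16/47

16/47


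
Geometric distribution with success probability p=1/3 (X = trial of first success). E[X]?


For geometric (trials until first success), E[X] = 1/p = 1/(1/3) = 3

3


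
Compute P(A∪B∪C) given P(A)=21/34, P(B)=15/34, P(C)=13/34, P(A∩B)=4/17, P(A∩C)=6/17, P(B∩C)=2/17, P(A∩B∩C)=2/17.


P(A∪B∪C) = P(A)+P(B)+P(C) - P(AB)-P(AC)-P(BC) + P(ABC)
= 21/34+15/34+13/34 - 4/17-6/17-2/17 + 2/17
= 29/34

29/34


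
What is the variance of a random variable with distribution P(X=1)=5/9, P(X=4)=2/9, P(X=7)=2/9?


E[X] = 3, E[X^2] = 15
Var(X) = E[X^2] - (E[X])^2 = 15 - (3)^2 = 6

6


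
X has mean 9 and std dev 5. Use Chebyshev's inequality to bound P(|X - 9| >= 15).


k = 15/5 = 3
Chebyshev: P(|X-mu| >= k*sigma) <= 1/k^2 = 1/3^2 = 1/9

1/9


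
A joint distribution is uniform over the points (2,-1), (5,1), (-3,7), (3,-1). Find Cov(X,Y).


E[X]=7/4, E[Y]=3/2, E[XY]=-21/4
Cov(X,Y) = E[XY] - E[X]E[Y] = -21/4 - 7/4*3/2 = -63/8

-63/8


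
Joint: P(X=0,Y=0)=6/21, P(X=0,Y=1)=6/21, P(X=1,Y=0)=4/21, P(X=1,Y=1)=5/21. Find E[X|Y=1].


P(Y=1) = 11/21
E[X|Y=1] = (0*6 + 1*5)/11 = 5/11

5/11


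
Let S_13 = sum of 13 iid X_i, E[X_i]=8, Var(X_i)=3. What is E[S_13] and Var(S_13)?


E[S_n] = n*mu = 13*8 = 104
Var(S_n) = n*sigma^2 = 13*3 = 39

E[S_13]=104, Var(S_13)=39


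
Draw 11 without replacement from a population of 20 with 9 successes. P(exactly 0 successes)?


P(X=0) = C(9,0)*C(11,11) / C(20,11)
= 1*1 / 167960
= 1/167960

1/167960


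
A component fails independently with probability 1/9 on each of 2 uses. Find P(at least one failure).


P(at least one) = 1 - P(none)
P(none) = (1 - 1/9)^2 = (8/9)^2 = 64/81
P(at least one) = 1 - 64/81 = 17/81

17/81


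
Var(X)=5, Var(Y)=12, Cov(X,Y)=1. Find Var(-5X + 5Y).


Var(-5X + 5Y) = (-5)^2*Var(X) + 5^2*Var(Y) + 2*(-5)*5*Cov(X,Y)
= 25*5 + 25*12 - 50*1
= 125 + 300 - 50 = 375

375


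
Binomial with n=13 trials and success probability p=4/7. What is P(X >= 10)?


P(X>=10) = P(X=10) + P(X=11) + P(X=12) + P(X=13)
= 8097103872/96889010407 + 2944401408/96889010407 + 654311424/96889010407 + 67108864/96889010407
= 11762925568/96889010407

11762925568/96889010407


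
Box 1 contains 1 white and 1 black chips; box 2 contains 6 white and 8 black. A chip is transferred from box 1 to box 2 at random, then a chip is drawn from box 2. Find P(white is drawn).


P(transfer white) = 1/2; P(transfer black) = 1/2
If white transferred: Urn II has 7 white of 15, so P(white|white moved) = 7/15
If black transferred: Urn II has 6 white of 15, so P(white|black moved) = 2/5
By total probability: P(white) = 1/2*7/15 + 1/2*2/5 = 13/30

13/30


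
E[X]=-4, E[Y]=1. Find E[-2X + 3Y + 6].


E[-2X + 3Y + 6] = -2*E[X] + 3*E[Y] + 6
= (-2)*(-4) + (3)*(1) + (6)
= 8 + 3 + 6 = 17

17


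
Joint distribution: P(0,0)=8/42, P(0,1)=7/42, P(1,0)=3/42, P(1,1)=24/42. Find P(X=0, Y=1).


Read from table: P(X=0, Y=1) = 7/42 = 1/6

1/6


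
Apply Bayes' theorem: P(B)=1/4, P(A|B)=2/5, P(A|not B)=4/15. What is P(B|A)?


P(A) = P(A|B)P(B) + P(A|B')P(B') = 2/5*1/4 + 4/15*3/4 = 3/10
P(B|A) = P(A|B)P(B)/P(A) = (1/10)/(3/10) = 1/3

1/3


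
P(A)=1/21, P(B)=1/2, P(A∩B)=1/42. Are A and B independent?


P(A)*P(B) = 1/21*1/2 = 1/42
P(A∩B) = 1/42, which equals P(A)P(B), so independent

Yes, A and B are independent


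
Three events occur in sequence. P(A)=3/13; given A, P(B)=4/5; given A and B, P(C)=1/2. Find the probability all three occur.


P(A∩B∩C) = P(A) * P(B|A) * P(C|A∩B)
= 3/13 * 4/5 * 1/2
= 12/65 * 1/2 = 6/65

6/65


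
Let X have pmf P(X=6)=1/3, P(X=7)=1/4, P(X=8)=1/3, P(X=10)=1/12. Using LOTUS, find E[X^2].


E[X^2] = sum(g(x)*P(x))
= 36*1/3 + 49*1/4 + 64*1/3 + 100*1/12
= 647/12

647/12


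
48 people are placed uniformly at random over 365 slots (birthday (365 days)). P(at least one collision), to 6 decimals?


P(all different) = prod((365-i)/365 for i=0..47) = 0.039402
P(at least one match) = 1 - 0.039402 = 0.960598

0.960598


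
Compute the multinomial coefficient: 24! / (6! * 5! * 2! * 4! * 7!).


24! = 620448401733239439360000
Denominator: 6!=720 * 5!=120 * 2!=2 * 4!=24 * 7!=5040
Coefficient = 620448401733239439360000 / 20901888000 = 29683844910720

29683844910720


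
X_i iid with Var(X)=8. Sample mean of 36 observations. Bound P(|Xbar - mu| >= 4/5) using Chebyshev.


Var(Xbar) = Var(X)/n = 8/36
Chebyshev: P(|Xbar-mu| >= 4/5) <= Var(Xbar)/(4/5)^2 = (2/9)/(16/25) = 25/72

25/72


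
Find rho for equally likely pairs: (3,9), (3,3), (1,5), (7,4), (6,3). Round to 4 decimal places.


Cov(X,Y) = -1.8000, Var(X) = 4.8000, Var(Y) = 4.9600
rho = Cov/(sqrt(VarX)*sqrt(VarY)) = -0.3689

-0.3689


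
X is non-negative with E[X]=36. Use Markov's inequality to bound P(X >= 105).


Markov: P(X >= a) <= E[X]/a
P(X >= 105) <= 36/105 = 12/35

12/35


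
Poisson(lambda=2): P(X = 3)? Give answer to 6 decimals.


P(X=3) = e^(-2) * 2^3 / 3!
≈ 0.1353352832 * 8 / 6
≈ 0.180447

0.180447


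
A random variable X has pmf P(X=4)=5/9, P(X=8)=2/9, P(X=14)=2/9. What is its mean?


E[X] = sum(x * P(x))
= 4*5/9 + 8*2/9 + 14*2/9
= 64/9

64/9


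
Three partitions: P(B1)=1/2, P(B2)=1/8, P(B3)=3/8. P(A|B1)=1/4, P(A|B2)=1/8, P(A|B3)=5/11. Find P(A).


P(A) = P(A|B1)P(B1) + P(A|B2)P(B2) + P(A|B3)P(B3)
= 1/4*1/2 + 1/8*1/8 + 5/11*3/8
= 1/8 + 1/64 + 15/88 = 219/704

219/704


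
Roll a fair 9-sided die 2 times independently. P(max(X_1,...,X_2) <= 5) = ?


P(max <= 5) = P(all X_i <= 5) = (P(X_1 <= 5))^2
= (5/9)^2 = 25/81

25/81


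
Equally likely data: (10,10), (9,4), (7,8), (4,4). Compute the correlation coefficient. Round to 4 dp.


Cov(X,Y) = 3.2500, Var(X) = 5.2500, Var(Y) = 6.7500
rho = Cov/(sqrt(VarX)*sqrt(VarY)) = 0.5459

0.5459


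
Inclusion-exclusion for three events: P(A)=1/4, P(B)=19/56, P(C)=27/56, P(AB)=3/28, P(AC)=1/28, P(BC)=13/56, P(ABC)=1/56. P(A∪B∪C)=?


P(A∪B∪C) = P(A)+P(B)+P(C) - P(AB)-P(AC)-P(BC) + P(ABC)
= 1/4+19/56+27/56 - 3/28-1/28-13/56 + 1/56
= 5/7

5/7


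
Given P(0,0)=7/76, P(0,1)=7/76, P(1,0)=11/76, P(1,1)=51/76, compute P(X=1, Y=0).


Read from table: P(X=1, Y=0) = 11/76

11/76


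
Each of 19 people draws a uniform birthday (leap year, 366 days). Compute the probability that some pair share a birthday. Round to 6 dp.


P(all different) = prod((366-i)/366 for i=0..18) = 0.621705
P(at least one match) = 1 - 0.621705 = 0.378295

0.378295


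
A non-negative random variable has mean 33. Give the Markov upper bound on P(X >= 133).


Markov: P(X >= a) <= E[X]/a
P(X >= 133) <= 33/133

33/133


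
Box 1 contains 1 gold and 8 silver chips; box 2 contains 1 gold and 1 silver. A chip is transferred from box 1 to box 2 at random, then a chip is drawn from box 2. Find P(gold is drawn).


P(transfer gold) = 1/9; P(transfer silver) = 8/9
If gold transferred: Urn II has 2 gold of 3, so P(gold|gold moved) = 2/3
If silver transferred: Urn II has 1 gold of 3, so P(gold|silver moved) = 1/3
By total probability: P(gold) = 1/9*2/3 + 8/9*1/3 = 10/27

10/27


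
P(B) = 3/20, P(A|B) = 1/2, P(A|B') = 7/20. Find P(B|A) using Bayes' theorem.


P(A) = P(A|B)P(B) + P(A|B')P(B') = 1/2*3/20 + 7/20*17/20 = 149/400
P(B|A) = P(A|B)P(B)/P(A) = (3/40)/(149/400) = 30/149

30/149


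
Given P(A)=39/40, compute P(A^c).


P(A') = 1 - P(A) = 1 - 39/40 = 1/40

1/40


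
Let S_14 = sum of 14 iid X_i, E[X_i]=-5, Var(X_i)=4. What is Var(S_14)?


By independence, Var(S_n) = n*Var(X_1) = 14*4 = 56

56


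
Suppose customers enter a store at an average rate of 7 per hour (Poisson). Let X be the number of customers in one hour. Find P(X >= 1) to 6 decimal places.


P(X>=1) = 1 - P(X<=0) = 1 - (e^(-7)*7^0/0!)
≈ 1 - 0.0009118820 = 0.9990881180
≈ 0.999088

0.999088


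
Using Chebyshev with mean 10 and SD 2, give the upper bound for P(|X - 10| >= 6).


k = 6/2 = 3
Chebyshev: P(|X-mu| >= k*sigma) <= 1/k^2 = 1/3^2 = 1/9

1/9


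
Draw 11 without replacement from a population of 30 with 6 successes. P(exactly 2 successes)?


P(X=2) = C(6,2)*C(24,9) / C(30,11)
= 15*1307504 / 54627300
= 19612560/54627300 = 14212/39585

14212/39585


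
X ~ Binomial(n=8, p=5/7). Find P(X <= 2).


P(X<=2) = P(X=0) + P(X=1) + P(X=2)
= 256/5764801 + 5120/5764801 + 6400/823543
= 1024/117649

1024/117649


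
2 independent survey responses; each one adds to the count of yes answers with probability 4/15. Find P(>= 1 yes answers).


P(at least one) = 1 - P(none)
P(none) = (1 - 4/15)^2 = (11/15)^2 = 121/225
P(at least one) = 1 - 121/225 = 104/225

104/225


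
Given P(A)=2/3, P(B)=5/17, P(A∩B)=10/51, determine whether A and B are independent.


P(A)*P(B) = 2/3*5/17 = 10/51
P(A∩B) = 10/51, which equals P(A)P(B), so independent

Yes, A and B are independent


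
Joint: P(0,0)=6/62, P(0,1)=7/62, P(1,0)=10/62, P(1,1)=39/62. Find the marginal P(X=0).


P(X=0) = P(0,0)+P(0,1) = 6/62 + 7/62 = 13/62

13/62


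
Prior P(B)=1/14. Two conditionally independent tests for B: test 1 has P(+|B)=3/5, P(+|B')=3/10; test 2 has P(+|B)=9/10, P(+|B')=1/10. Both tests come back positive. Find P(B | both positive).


After test 1: P(+) = 3/5*1/14 + 3/10*13/14 = 9/28
P(B|+) = (3/70)/(9/28) = 2/15
After test 2 (use post1 as new prior): P(+) = 9/10*2/15 + 1/10*13/15 = 31/150
P(B|+,+) = (3/25)/(31/150) = 18/31

18/31


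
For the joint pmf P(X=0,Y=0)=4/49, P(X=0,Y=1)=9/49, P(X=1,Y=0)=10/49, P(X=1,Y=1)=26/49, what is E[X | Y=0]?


P(Y=0) = 14/49
E[X|Y=0] = (0*4 + 1*10)/14 = 10/14 = 5/7

5/7


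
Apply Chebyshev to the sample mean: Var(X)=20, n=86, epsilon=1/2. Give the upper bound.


Var(Xbar) = Var(X)/n = 20/86
Chebyshev: P(|Xbar-mu| >= 1/2) <= Var(Xbar)/(1/2)^2 = (10/43)/(1/4) = 40/43

40/43


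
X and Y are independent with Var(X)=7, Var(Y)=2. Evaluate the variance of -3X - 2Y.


Independence => Cov(X,Y)=0
Var(-3X - 2Y) = (-3)^2*Var(X) + (-2)^2*Var(Y)
= 9*7 + 4*2 = 71

71


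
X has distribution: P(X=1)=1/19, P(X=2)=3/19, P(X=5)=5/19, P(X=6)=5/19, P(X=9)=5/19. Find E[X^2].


E[X^2] = sum(g(x)*P(x))
= 1*1/19 + 4*3/19 + 25*5/19 + 36*5/19 + 81*5/19
= 723/19

723/19


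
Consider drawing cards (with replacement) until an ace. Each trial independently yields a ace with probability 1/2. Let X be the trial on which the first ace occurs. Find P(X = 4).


P(X=4) = (1-p)^3 * p = (1/2)^3 * 1/2
= 1/8 * 1/2 = 1/16

1/16


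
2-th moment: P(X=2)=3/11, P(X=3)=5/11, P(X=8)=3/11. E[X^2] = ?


E[X^2] = sum(x^2 * P(x))
= 4*3/11 + 9*5/11 + 64*3/11
= 249/11

249/11


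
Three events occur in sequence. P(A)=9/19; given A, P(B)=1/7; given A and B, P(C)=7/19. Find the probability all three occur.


P(A∩B∩C) = P(A) * P(B|A) * P(C|A∩B)
= 9/19 * 1/7 * 7/19
= 9/133 * 7/19 = 9/361

9/361


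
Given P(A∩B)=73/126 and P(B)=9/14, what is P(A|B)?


P(A|B) = P(A∩B)/P(B) = (73/126)/(81/126) = 73/81

73/81


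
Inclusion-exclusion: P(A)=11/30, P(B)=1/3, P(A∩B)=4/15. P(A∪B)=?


P(A∪B) = P(A) + P(B) - P(A∩B)
= 11/30 + 1/3 - 4/15 = 13/30

13/30


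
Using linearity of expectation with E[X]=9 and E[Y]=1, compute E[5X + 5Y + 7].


E[5X + 5Y + 7] = 5*E[X] + 5*E[Y] + 7
= (5)*(9) + (5)*(1) + (7)
= 45 + 5 + 7 = 57

57


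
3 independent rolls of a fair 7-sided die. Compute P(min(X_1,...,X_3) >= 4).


P(min >= 4) = P(all X_i >= 4) = (P(X_1 >= 4))^3
= (4/7)^3 = 64/343

64/343


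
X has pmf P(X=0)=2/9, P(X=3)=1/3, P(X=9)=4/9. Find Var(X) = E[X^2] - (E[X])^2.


E[X] = 5, E[X^2] = 39
Var(X) = E[X^2] - (E[X])^2 = 39 - (5)^2 = 14

14


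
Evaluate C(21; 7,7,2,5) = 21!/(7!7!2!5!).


21! = 51090942171709440000
Denominator: 7!=5040 * 7!=5040 * 2!=2 * 5!=120
Coefficient = 51090942171709440000 / 6096384000 = 8380532160

8380532160


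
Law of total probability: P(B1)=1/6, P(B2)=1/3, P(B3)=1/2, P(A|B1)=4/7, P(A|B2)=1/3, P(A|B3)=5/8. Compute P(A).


P(A) = P(A|B1)P(B1) + P(A|B2)P(B2) + P(A|B3)P(B3)
= 4/7*1/6 + 1/3*1/3 + 5/8*1/2
= 2/21 + 1/9 + 5/16 = 523/1008

523/1008


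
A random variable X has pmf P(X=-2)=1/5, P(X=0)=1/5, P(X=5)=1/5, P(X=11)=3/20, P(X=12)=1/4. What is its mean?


E[X] = sum(x * P(x))
= -2*1/5 + 0*1/5 + 5*1/5 + 11*3/20 + 12*1/4
= 21/4

21/4


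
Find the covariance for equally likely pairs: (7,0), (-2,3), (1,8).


E[X]=2, E[Y]=11/3, E[XY]=2/3
Cov(X,Y) = E[XY] - E[X]E[Y] = 2/3 - 2*11/3 = -20/3

-20/3


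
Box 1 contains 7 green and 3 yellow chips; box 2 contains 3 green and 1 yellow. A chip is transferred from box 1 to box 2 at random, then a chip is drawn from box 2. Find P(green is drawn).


P(transfer green) = 7/10; P(transfer yellow) = 3/10
If green transferred: Urn II has 4 green of 5, so P(green|green moved) = 4/5
If yellow transferred: Urn II has 3 green of 5, so P(green|yellow moved) = 3/5
By total probability: P(green) = 7/10*4/5 + 3/10*3/5 = 37/50

37/50


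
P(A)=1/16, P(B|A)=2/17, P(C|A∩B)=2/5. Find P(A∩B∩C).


P(A∩B∩C) = P(A) * P(B|A) * P(C|A∩B)
= 1/16 * 2/17 * 2/5
= 1/136 * 2/5 = 1/340

1/340


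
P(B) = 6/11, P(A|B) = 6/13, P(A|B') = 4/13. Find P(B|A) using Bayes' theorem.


P(A) = P(A|B)P(B) + P(A|B')P(B') = 6/13*6/11 + 4/13*5/11 = 56/143
P(B|A) = P(A|B)P(B)/P(A) = (36/143)/(56/143) = 9/14

9/14


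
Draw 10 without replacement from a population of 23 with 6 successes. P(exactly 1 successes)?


P(X=1) = C(6,1)*C(17,9) / C(23,10)
= 6*24310 / 1144066
= 145860/1144066 = 390/3059

390/3059


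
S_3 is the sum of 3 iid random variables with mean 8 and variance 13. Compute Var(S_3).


By independence, Var(S_n) = n*Var(X_1) = 3*13 = 39

39


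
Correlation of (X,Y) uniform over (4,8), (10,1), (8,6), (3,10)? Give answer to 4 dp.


Cov(X,Y) = -9.0625, Var(X) = 8.1875, Var(Y) = 11.1875
rho = Cov/(sqrt(VarX)*sqrt(VarY)) = -0.9469

-0.9469


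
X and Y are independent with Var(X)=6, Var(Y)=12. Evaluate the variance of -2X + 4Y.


Independence => Cov(X,Y)=0
Var(-2X + 4Y) = (-2)^2*Var(X) + 4^2*Var(Y)
= 4*6 + 16*12 = 216

216


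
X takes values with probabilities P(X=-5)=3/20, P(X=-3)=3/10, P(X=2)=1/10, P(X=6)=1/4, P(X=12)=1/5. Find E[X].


E[X] = sum(x * P(x))
= -5*3/20 - 3*3/10 + 2*1/10 + 6*1/4 + 12*1/5
= 49/20

49/20


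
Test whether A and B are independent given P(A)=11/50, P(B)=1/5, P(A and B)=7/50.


P(A)*P(B) = 11/50*1/5 = 11/250
P(A∩B) = 7/50 != 11/250, so not independent

No, A and B are not independent


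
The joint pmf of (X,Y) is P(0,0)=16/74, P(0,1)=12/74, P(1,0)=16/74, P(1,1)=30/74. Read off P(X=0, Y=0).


Read from table: P(X=0, Y=0) = 16/74 = 8/37

8/37


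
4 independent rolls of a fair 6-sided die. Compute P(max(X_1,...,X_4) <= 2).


P(max <= 2) = P(all X_i <= 2) = (P(X_1 <= 2))^4
= (2/6)^4 = (1/3)^4 = 1/81

1/81


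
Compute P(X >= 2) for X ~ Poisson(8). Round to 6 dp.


P(X>=2) = 1 - P(X<=1) = 1 - (e^(-8)*8^0/0! + e^(-8)*8^1/1!)
≈ 1 - (0.0003354626 + 0.0026837010)
= 1 - 0.0030191636 = 0.9969808364
≈ 0.996981

0.996981


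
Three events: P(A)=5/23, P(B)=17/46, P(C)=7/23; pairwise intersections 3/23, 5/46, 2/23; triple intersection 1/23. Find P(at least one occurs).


P(A∪B∪C) = P(A)+P(B)+P(C) - P(AB)-P(AC)-P(BC) + P(ABC)
= 5/23+17/46+7/23 - 3/23-5/46-2/23 + 1/23
= 14/23

14/23


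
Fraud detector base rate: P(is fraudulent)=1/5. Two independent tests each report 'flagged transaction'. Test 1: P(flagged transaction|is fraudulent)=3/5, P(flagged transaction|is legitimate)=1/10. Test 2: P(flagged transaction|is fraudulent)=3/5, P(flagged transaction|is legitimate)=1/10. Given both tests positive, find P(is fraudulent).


After test 1: P(+) = 3/5*1/5 + 1/10*4/5 = 1/5
P(B|+) = (3/25)/(1/5) = 3/5
After test 2 (use post1 as new prior): P(+) = 3/5*3/5 + 1/10*2/5 = 2/5
P(B|+,+) = (9/25)/(2/5) = 9/10

9/10


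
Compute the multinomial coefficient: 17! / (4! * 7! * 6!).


17! = 355687428096000
Denominator: 4!=24 * 7!=5040 * 6!=720
Coefficient = 355687428096000 / 87091200 = 4084080

4084080


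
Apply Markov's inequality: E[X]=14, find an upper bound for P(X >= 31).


Markov: P(X >= a) <= E[X]/a
P(X >= 31) <= 14/31

14/31


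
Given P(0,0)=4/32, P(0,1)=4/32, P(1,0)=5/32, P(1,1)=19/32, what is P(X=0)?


P(X=0) = P(0,0)+P(0,1) = 4/32 + 4/32 = 8/32 = 1/4

1/4


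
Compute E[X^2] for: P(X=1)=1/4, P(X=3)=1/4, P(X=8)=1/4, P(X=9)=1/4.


E[X^2] = sum(x^2 * P(x))
= 1*1/4 + 9*1/4 + 64*1/4 + 81*1/4
= 155/4

155/4


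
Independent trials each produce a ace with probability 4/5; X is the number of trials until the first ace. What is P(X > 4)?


P(X > 4) = P(first 4 trials all fail) = (1-p)^4 = (1/5)^4 = 1/625

1/625


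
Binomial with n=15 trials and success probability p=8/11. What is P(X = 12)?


P(X=12) = C(15,12) * p^12 * (1-p)^3
= 455 * 68719476736/3138428376721 * 27/1331
= 844218771701760/4177248169415651

844218771701760/4177248169415651


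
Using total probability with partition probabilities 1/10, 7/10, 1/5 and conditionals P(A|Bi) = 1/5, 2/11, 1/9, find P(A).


P(A) = P(A|B1)P(B1) + P(A|B2)P(B2) + P(A|B3)P(B3)
= 1/5*1/10 + 2/11*7/10 + 1/9*1/5
= 1/50 + 7/55 + 1/45 = 839/4950

839/4950


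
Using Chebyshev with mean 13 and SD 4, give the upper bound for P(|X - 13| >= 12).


k = 12/4 = 3
Chebyshev: P(|X-mu| >= k*sigma) <= 1/k^2 = 1/3^2 = 1/9

1/9


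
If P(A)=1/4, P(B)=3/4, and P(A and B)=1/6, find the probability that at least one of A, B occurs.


P(A∪B) = P(A) + P(B) - P(A∩B)
= 1/4 + 3/4 - 1/6 = 5/6

5/6


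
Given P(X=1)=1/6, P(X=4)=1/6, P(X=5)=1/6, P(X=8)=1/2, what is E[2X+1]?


E[2X+1] = sum(g(x)*P(x))
= 3*1/6 + 9*1/6 + 11*1/6 + 17*1/2
= 37/3

37/3


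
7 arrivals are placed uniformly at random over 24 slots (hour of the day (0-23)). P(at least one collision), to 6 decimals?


P(all different) = prod((24-i)/24 for i=0..6) = 0.380328
P(at least one match) = 1 - 0.380328 = 0.619672

0.619672


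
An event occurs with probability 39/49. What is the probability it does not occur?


P(A') = 1 - P(A) = 1 - 39/49 = 10/49

10/49


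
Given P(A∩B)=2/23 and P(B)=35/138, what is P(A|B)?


P(A|B) = P(A∩B)/P(B) = (12/138)/(35/138) = 12/35

12/35


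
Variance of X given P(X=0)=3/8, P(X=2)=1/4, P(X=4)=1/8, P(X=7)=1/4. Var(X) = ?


E[X] = 11/4, E[X^2] = 61/4
Var(X) = E[X^2] - (E[X])^2 = 61/4 - (11/4)^2 = 123/16

123/16


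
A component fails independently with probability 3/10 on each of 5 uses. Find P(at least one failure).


P(at least one) = 1 - P(none)
P(none) = (1 - 3/10)^5 = (7/10)^5 = 16807/100000
P(at least one) = 1 - 16807/100000 = 83193/100000

83193/100000


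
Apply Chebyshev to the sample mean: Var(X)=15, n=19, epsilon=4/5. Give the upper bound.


Var(Xbar) = Var(X)/n = 15/19
Chebyshev: P(|Xbar-mu| >= 4/5) <= Var(Xbar)/(4/5)^2 = (15/19)/(16/25) = 375/304
Bound exceeds 1, so trivial bound: 1

1


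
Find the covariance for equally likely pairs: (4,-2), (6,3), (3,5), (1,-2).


E[X]=7/2, E[Y]=1, E[XY]=23/4
Cov(X,Y) = E[XY] - E[X]E[Y] = 23/4 - 7/2*1 = 9/4

9/4


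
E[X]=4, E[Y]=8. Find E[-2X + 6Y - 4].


E[-2X + 6Y - 4] = -2*E[X] + 6*E[Y] - 4
= (-2)*(4) + (6)*(8) + (-4)
= -8 + 48 - 4 = 36

36


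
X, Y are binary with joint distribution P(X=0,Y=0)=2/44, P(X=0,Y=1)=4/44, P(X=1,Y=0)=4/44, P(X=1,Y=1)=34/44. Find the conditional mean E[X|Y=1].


P(Y=1) = 38/44
E[X|Y=1] = (0*4 + 1*34)/38 = 34/38 = 17/19

17/19


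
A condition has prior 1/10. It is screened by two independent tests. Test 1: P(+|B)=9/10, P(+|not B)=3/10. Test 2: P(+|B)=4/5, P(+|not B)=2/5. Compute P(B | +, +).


After test 1: P(+) = 9/10*1/10 + 3/10*9/10 = 9/25
P(B|+) = (9/100)/(9/25) = 1/4
After test 2 (use post1 as new prior): P(+) = 4/5*1/4 + 2/5*3/4 = 1/2
P(B|+,+) = (1/5)/(1/2) = 2/5

2/5


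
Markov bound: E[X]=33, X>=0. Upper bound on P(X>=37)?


Markov: P(X >= a) <= E[X]/a
P(X >= 37) <= 33/37

33/37


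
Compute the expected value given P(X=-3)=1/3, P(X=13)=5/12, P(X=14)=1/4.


E[X] = sum(x * P(x))
= -3*1/3 + 13*5/12 + 14*1/4
= 95/12

95/12


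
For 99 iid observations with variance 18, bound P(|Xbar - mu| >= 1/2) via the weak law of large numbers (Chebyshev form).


Var(Xbar) = Var(X)/n = 18/99
Chebyshev: P(|Xbar-mu| >= 1/2) <= Var(Xbar)/(1/2)^2 = (2/11)/(1/4) = 8/11

8/11


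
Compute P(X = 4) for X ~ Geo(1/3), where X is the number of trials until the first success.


P(X=4) = (1-p)^3 * p = (2/3)^3 * 1/3
= 8/27 * 1/3 = 8/81

8/81


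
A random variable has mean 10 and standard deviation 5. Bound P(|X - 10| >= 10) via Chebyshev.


k = 10/5 = 2
Chebyshev: P(|X-mu| >= k*sigma) <= 1/k^2 = 1/2^2 = 1/4

1/4


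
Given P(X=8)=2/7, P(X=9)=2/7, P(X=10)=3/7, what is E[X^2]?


E[X^2] = sum(g(x)*P(x))
= 64*2/7 + 81*2/7 + 100*3/7
= 590/7

590/7


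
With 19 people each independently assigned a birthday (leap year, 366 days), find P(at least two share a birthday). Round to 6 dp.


P(all different) = prod((366-i)/366 for i=0..18) = 0.621705
P(at least one match) = 1 - 0.621705 = 0.378295

0.378295


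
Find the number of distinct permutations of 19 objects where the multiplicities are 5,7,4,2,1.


19! = 121645100408832000
Denominator: 5!=120 * 7!=5040 * 4!=24 * 2!=2 * 1!=1
Coefficient = 121645100408832000 / 29030400 = 4190266080

4190266080


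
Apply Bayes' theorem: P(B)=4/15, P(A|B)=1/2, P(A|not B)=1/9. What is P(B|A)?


P(A) = P(A|B)P(B) + P(A|B')P(B') = 1/2*4/15 + 1/9*11/15 = 29/135
P(B|A) = P(A|B)P(B)/P(A) = (2/15)/(29/135) = 18/29

18/29


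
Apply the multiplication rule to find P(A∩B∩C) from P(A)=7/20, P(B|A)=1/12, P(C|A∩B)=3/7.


P(A∩B∩C) = P(A) * P(B|A) * P(C|A∩B)
= 7/20 * 1/12 * 3/7
= 7/240 * 3/7 = 1/80

1/80


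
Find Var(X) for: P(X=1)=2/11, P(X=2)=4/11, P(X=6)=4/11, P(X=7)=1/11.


E[X] = 41/11, E[X^2] = 211/11
Var(X) = E[X^2] - (E[X])^2 = 211/11 - (41/11)^2 = 640/121

640/121


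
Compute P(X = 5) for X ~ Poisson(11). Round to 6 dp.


P(X=5) = e^(-11) * 11^5 / 5!
≈ 0.00001670170079 * 161051 / 120
≈ 0.022415

0.022415


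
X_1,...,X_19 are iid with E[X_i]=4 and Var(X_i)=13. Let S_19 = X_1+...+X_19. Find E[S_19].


E[S_n] = n*E[X_1] = 19*4 = 76

76


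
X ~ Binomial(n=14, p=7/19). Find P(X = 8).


P(X=8) = C(14,8) * p^8 * (1-p)^6
= 3003 * 5764801/16983563041 * 2985984/47045881
= 51692451458199552/799006685782884121

51692451458199552/799006685782884121


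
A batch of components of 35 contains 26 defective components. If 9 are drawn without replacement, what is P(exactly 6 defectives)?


P(X=6) = C(26,6)*C(9,3) / C(35,9)
= 230230*84 / 70607460
= 19339320/70607460 = 4186/15283

4186/15283


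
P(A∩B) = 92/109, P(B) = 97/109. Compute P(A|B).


P(A|B) = P(A∩B)/P(B) = (92/109)/(97/109) = 92/97

92/97


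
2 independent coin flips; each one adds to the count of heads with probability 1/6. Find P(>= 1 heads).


P(at least one) = 1 - P(none)
P(none) = (1 - 1/6)^2 = (5/6)^2 = 25/36
P(at least one) = 1 - 25/36 = 11/36

11/36


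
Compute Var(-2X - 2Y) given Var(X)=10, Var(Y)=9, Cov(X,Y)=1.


Var(-2X - 2Y) = (-2)^2*Var(X) + (-2)^2*Var(Y) + 2*(-2)*(-2)*Cov(X,Y)
= 4*10 + 4*9 + 8*1
= 40 + 36 + 8 = 84

84


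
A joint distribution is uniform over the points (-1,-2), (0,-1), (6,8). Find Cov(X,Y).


E[X]=5/3, E[Y]=5/3, E[XY]=50/3
Cov(X,Y) = E[XY] - E[X]E[Y] = 50/3 - 5/3*5/3 = 125/9

125/9


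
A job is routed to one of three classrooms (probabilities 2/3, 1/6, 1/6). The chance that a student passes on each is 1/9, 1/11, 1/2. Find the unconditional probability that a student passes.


P(A) = P(A|B1)P(B1) + P(A|B2)P(B2) + P(A|B3)P(B3)
= 1/9*2/3 + 1/11*1/6 + 1/2*1/6
= 2/27 + 1/66 + 1/12 = 205/1188

205/1188
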